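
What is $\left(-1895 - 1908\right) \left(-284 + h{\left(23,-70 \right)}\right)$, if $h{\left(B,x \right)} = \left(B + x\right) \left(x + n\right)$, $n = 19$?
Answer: $-8035739$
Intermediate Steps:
$h{\left(B,x \right)} = \left(19 + x\right) \left(B + x\right)$ ($h{\left(B,x \right)} = \left(B + x\right) \left(x + 19\right) = \left(B + x\right) \left(19 + x\right) = \left(19 + x\right) \left(B + x\right)$)
$\left(-1895 - 1908\right) \left(-284 + h{\left(23,-70 \right)}\right) = \left(-1895 - 1908\right) \left(-284 + \left(\left(-70\right)^{2} + 19 \cdot 23 + 19 \left(-70\right) + 23 \left(-70\right)\right)\right) = - 3803 \left(-284 + \left(4900 + 437 - 1330 - 1610\right)\right) = - 3803 \left(-284 + 2397\right) = \left(-3803\right) 2113 = -8035739$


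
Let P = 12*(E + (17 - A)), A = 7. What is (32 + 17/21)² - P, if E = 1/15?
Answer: 2107241/2205 ≈ 955.67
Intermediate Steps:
E = 1/15 ≈ 0.066667
P = 604/5 (P = 12*(1/15 + (17 - 1*7)) = 12*(1/15 + (17 - 7)) = 12*(1/15 + 10) = 12*(151/15) = 604/5 ≈ 120.80)
(32 + 17/21)² - P = (32 + 17/21)² - 1*604/5 = (32 + 17*(1/21))² - 604/5 = (32 + 17/21)² - 604/5 = (689/21)² - 604/5 = 474721/441 - 604/5 = 2107241/2205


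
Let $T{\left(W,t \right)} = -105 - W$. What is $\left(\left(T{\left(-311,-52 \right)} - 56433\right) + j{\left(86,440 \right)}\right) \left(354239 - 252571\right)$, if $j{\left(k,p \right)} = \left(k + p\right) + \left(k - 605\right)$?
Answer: $-5715774960$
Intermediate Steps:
$j{\left(k,p \right)} = -605 + p + 2 k$ ($j{\left(k,p \right)} = \left(k + p\right) + \left(-605 + k\right) = -605 + p + 2 k$)
$\left(\left(T{\left(-311,-52 \right)} - 56433\right) + j{\left(86,440 \right)}\right) \left(354239 - 252571\right) = \left(\left(\left(-105 - -311\right) - 56433\right) + \left(-605 + 440 + 2 \cdot 86\right)\right) \left(354239 - 252571\right) = \left(\left(\left(-105 + 311\right) - 56433\right) + \left(-605 + 440 + 172\right)\right) 101668 = \left(\left(206 - 56433\right) + 7\right) 101668 = \left(-56227 + 7\right) 101668 = \left(-56220\right) 101668 = -5715774960$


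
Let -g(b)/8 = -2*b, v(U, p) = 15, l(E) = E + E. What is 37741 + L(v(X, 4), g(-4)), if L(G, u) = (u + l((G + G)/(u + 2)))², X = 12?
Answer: 40325297/961 ≈ 41962.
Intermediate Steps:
l(E) = 2*E
g(b) = 16*b (g(b) = -(-16)*b = 16*b)
L(G, u) = (u + 4*G/(2 + u))² (L(G, u) = (u + 2*((G + G)/(u + 2)))² = (u + 2*((2*G)/(2 + u)))² = (u + 2*(2*G/(2 + u)))² = (u + 4*G/(2 + u))²)
37741 + L(v(X, 4), g(-4)) = 37741 + (4*15 + (16*(-4))*(2 + 16*(-4)))²/(2 + 16*(-4))² = 37741 + (60 - 64*(2 - 64))²/(2 - 64)² = 37741 + (60 - 64*(-62))²/(-62)² = 37741 + (60 + 3968)²/3844 = 37741 + (1/3844)*4028² = 37741 + (1/3844)*16224784 = 37741 + 4056196/961 = 40325297/961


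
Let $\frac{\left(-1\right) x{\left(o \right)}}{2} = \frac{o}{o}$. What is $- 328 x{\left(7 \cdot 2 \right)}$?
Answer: $656$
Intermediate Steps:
$x{\left(o \right)} = -2$ ($x{\left(o \right)} = - 2 \frac{o}{o} = \left(-2\right) 1 = -2$)
$- 328 x{\left(7 \cdot 2 \right)} = \left(-328\right) \left(-2\right) = 656$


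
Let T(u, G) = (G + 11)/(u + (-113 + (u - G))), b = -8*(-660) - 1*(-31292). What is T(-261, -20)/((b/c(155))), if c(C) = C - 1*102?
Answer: 159/7497260 ≈ 2.1208e-5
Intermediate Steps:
c(C) = -102 + C (c(C) = C - 102 = -102 + C)
b = 36572 (b = 5280 + 31292 = 36572)
T(u, G) = (11 + G)/(-113 - G + 2*u) (T(u, G) = (11 + G)/(u + (-113 + u - G)) = (11 + G)/(-113 - G + 2*u))
T(-261, -20)/((b/c(155))) = ((11 - 20)/(-113 - 1*(-20) + 2*(-261)))/((36572/(-102 + 155))) = (-9/(-113 + 20 - 522))/((36572/53)) = (-9/(-615))/((36572*(1/53))) = (-1/615*(-9))/(36572/53) = (3/205)*(53/36572) = 159/7497260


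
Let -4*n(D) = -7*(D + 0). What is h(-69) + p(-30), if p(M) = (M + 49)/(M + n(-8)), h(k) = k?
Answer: -3055/44 ≈ -69.432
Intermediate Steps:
n(D) = 7*D/4 (n(D) = -(-7)*(D + 0)/4 = -(-7)*D/4 = 7*D/4)
p(M) = (49 + M)/(-14 + M) (p(M) = (M + 49)/(M + (7/4)*(-8)) = (49 + M)/(M - 14) = (49 + M)/(-14 + M))
h(-69) + p(-30) = -69 + (49 - 30)/(-14 - 30) = -69 + 19/(-44) = -69 - 1/44*19 = -69 - 19/44 = -3055/44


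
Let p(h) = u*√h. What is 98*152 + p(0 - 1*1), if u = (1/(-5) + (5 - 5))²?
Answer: 14896 + I/25 ≈ 14896.0 + 0.04*I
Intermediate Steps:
u = 1/25 (u = (-⅕ + 0)² = (-⅕)² = 1/25 ≈ 0.040000)
p(h) = √h/25
98*152 + p(0 - 1*1) = 98*152 + √(0 - 1*1)/25 = 14896 + √(0 - 1)/25 = 14896 + √(-1)/25 = 14896 + I/25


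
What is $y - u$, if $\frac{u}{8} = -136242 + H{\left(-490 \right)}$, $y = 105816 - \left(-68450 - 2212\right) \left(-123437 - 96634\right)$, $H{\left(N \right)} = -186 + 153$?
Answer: $-15549460986$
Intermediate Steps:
$H{\left(N \right)} = -33$
$y = -15550551186$ ($y = 105816 - \left(-70662\right) \left(-220071\right) = 105816 - 15550657002 = -15550551186$)
$u = -1090200$ ($u = 8 \left(-136242 - 33\right) = 8 \left(-136275\right) = -1090200$)
$y - u = -15550551186 - -1090200 = -15550551186 + 1090200 = -15549460986$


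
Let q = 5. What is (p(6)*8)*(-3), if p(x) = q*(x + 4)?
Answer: -1200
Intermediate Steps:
p(x) = 20 + 5*x (p(x) = 5*(x + 4) = 5*(4 + x) = 20 + 5*x)
(p(6)*8)*(-3) = ((20 + 5*6)*8)*(-3) = ((20 + 30)*8)*(-3) = (50*8)*(-3) = 400*(-3) = -1200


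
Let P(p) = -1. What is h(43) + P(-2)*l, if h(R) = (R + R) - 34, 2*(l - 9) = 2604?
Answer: -1259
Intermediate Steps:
l = 1311 (l = 9 + (½)*2604 = 9 + 1302 = 1311)
h(R) = -34 + 2*R (h(R) = 2*R - 34 = -34 + 2*R)
h(43) + P(-2)*l = (-34 + 2*43) - 1*1311 = (-34 + 86) - 1311 = 52 - 1311 = -1259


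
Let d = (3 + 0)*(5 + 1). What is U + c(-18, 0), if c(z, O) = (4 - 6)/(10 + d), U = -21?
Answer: -295/14 ≈ -21.071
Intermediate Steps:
d = 18 (d = 3*6 = 18)
c(z, O) = -1/14 (c(z, O) = (4 - 6)/(10 + 18) = -2/28 = -2*1/28 = -1/14)
U + c(-18, 0) = -21 - 1/14 = -295/14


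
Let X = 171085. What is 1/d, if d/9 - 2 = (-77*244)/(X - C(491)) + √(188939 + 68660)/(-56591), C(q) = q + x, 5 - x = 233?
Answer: 44155764594024489148/751078272902168736225 + 412833547578311*√257599/751078272902168736225 ≈ 0.059069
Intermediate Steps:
x = -228 (x = 5 - 1*233 = 5 - 233 = -228)
C(q) = -228 + q (C(q) = q - 228 = -228 + q)
d = 1452852/85411 - 9*√257599/56591 (d = 18 + 9*((-77*244)/(171085 - (-228 + 491)) + √(188939 + 68660)/(-56591)) = 18 + 9*(-18788/(171085 - 1*263) + √257599*(-1/56591)) = 18 + 9*(-18788/(171085 - 263) - √257599/56591) = 18 + 9*(-18788/170822 - √257599/56591) = 18 + 9*(-18788*1/170822 - √257599/56591) = 18 + 9*(-9394/85411 - √257599/56591) = 18 + (-84546/85411 - 9*√257599/56591) = 1452852/85411 - 9*√257599/56591 ≈ 16.929)
1/d = 1/(1452852/85411 - 9*√257599/56591)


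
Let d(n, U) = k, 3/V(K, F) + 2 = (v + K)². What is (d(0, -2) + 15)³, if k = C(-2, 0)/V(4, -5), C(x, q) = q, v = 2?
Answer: 3375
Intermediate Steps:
V(K, F) = 3/(-2 + (2 + K)²)
k = 0 (k = 0/((3/(-2 + (2 + 4)²))) = 0/((3/(-2 + 6²))) = 0/((3/(-2 + 36))) = 0/((3/34)) = 0/((3*(1/34))) = 0/(3/34) = 0*(34/3) = 0)
d(n, U) = 0
(d(0, -2) + 15)³ = (0 + 15)³ = 15³ = 3375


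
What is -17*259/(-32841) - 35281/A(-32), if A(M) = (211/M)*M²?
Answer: 1188392377/221742432 ≈ 5.3593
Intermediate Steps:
A(M) = 211*M
-17*259/(-32841) - 35281/A(-32) = -17*259/(-32841) - 35281/(211*(-32)) = -4403*(-1/32841) - 35281/(-6752) = 4403/32841 - 35281*(-1/6752) = 4403/32841 + 35281/6752 = 1188392377/221742432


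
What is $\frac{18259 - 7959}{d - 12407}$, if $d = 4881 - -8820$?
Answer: $\frac{5150}{647} \approx 7.9598$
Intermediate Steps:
$d = 13701$ ($d = 4881 + 8820 = 13701$)
$\frac{18259 - 7959}{d - 12407} = \frac{18259 - 7959}{13701 - 12407} = \frac{10300}{1294} = 10300 \cdot \frac{1}{1294} = \frac{5150}{647}$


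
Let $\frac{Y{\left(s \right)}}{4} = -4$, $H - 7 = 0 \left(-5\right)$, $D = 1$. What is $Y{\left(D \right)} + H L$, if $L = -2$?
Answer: $-30$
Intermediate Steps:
$H = 7$ ($H = 7 + 0 \left(-5\right) = 7 + 0 = 7$)
$Y{\left(s \right)} = -16$ ($Y{\left(s \right)} = 4 \left(-4\right) = -16$)
$Y{\left(D \right)} + H L = -16 + 7 \left(-2\right) = -16 - 14 = -30$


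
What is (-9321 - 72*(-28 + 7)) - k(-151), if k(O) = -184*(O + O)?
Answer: -63377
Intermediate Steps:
k(O) = -368*O
(-9321 - 72*(-28 + 7)) - k(-151) = (-9321 - 72*(-28 + 7)) - (-368)*(-151) = (-9321 - 72*(-21)) - 1*55568 = (-9321 + 1512) - 55568 = -7809 - 55568 = -63377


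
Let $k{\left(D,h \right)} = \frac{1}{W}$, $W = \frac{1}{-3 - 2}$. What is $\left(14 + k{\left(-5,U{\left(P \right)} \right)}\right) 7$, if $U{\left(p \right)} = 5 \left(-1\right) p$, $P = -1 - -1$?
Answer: $63$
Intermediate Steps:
$P = 0$ ($P = -1 + 1 = 0$)
$U{\left(p \right)} = - 5 p$
$W = - \frac{1}{5}$ ($W = \frac{1}{-5} = - \frac{1}{5} \approx -0.2$)
$k{\left(D,h \right)} = -5$ ($k{\left(D,h \right)} = \frac{1}{- \frac{1}{5}} = -5$)
$\left(14 + k{\left(-5,U{\left(P \right)} \right)}\right) 7 = \left(14 - 5\right) 7 = 9 \cdot 7 = 63$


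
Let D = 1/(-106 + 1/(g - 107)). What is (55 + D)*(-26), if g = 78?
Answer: -4396496/3075 ≈ -1429.8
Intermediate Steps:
D = -29/3075 (D = 1/(-106 + 1/(78 - 107)) = 1/(-106 + 1/(-29)) = 1/(-106 - 1/29) = 1/(-3075/29) = -29/3075 ≈ -0.0094309)
(55 + D)*(-26) = (55 - 29/3075)*(-26) = (169096/3075)*(-26) = -4396496/3075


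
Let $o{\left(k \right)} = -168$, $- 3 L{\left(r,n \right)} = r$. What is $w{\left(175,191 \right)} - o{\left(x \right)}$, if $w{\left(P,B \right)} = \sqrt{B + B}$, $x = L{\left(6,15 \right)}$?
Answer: $168 + \sqrt{382} \approx 187.54$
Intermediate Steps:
$L{\left(r,n \right)} = - \frac{r}{3}$
$x = -2$ ($x = \left(- \frac{1}{3}\right) 6 = -2$)
$w{\left(P,B \right)} = \sqrt{2} \sqrt{B}$ ($w{\left(P,B \right)} = \sqrt{2 B} = \sqrt{2} \sqrt{B}$)
$w{\left(175,191 \right)} - o{\left(x \right)} = \sqrt{2} \sqrt{191} - -168 = \sqrt{382} + 168 = 168 + \sqrt{382}$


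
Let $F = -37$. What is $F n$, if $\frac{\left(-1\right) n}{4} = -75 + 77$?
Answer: $296$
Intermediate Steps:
$n = -8$ ($n = - 4 \left(-75 + 77\right) = \left(-4\right) 2 = -8$)
$F n = \left(-37\right) \left(-8\right) = 296$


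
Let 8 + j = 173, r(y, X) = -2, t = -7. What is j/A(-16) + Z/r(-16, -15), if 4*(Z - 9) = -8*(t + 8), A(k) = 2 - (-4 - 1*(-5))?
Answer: 323/2 ≈ 161.50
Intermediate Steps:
j = 165 (j = -8 + 173 = 165)
A(k) = 1 (A(k) = 2 - (-4 + 5) = 2 - 1*1 = 2 - 1 = 1)
Z = 7 (Z = 9 + (-8*(-7 + 8))/4 = 9 + (-8*1)/4 = 9 + (¼)*(-8) = 9 - 2 = 7)
j/A(-16) + Z/r(-16, -15) = 165/1 + 7/(-2) = 165*1 + 7*(-½) = 165 - 7/2 = 323/2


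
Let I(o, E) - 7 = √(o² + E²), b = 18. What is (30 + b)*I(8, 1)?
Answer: 336 + 48*√65 ≈ 722.99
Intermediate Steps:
I(o, E) = 7 + √(E² + o²) (I(o, E) = 7 + √(o² + E²) = 7 + √(E² + o²))
(30 + b)*I(8, 1) = (30 + 18)*(7 + √(1² + 8²)) = 48*(7 + √(1 + 64)) = 48*(7 + √65) = 336 + 48*√65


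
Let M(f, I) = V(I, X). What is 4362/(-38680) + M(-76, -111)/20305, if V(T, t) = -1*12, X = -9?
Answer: -8903457/78539740 ≈ -0.11336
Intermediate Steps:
V(T, t) = -12
M(f, I) = -12
4362/(-38680) + M(-76, -111)/20305 = 4362/(-38680) - 12/20305 = 4362*(-1/38680) - 12*1/20305 = -2181/19340 - 12/20305 = -8903457/78539740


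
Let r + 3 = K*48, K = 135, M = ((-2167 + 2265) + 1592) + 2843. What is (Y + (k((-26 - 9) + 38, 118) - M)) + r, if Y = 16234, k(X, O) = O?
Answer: 18296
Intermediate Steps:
M = 4533 (M = (98 + 1592) + 2843 = 1690 + 2843 = 4533)
r = 6477 (r = -3 + 135*48 = -3 + 6480 = 6477)
(Y + (k((-26 - 9) + 38, 118) - M)) + r = (16234 + (118 - 1*4533)) + 6477 = (16234 + (118 - 4533)) + 6477 = (16234 - 4415) + 6477 = 11819 + 6477 = 18296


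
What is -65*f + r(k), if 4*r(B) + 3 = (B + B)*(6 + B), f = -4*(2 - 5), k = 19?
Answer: -2173/4 ≈ -543.25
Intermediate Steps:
f = 12 (f = -4*(-3) = 12)
r(B) = -¾ + B*(6 + B)/2 (r(B) = -¾ + ((B + B)*(6 + B))/4 = -¾ + ((2*B)*(6 + B))/4 = -¾ + (2*B*(6 + B))/4 = -¾ + B*(6 + B)/2)
-65*f + r(k) = -65*12 + (-¾ + (½)*19² + 3*19) = -780 + (-¾ + (½)*361 + 57) = -780 + (-¾ + 361/2 + 57) = -780 + 947/4 = -2173/4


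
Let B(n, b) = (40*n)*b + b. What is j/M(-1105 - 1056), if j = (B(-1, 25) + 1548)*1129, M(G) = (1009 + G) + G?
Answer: -646917/3313 ≈ -195.27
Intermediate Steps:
M(G) = 1009 + 2*G
B(n, b) = b + 40*b*n (B(n, b) = 40*b*n + b = b + 40*b*n)
j = 646917 (j = (25*(1 + 40*(-1)) + 1548)*1129 = (25*(1 - 40) + 1548)*1129 = (25*(-39) + 1548)*1129 = (-975 + 1548)*1129 = 573*1129 = 646917)
j/M(-1105 - 1056) = 646917/(1009 + 2*(-1105 - 1056)) = 646917/(1009 + 2*(-2161)) = 646917/(1009 - 4322) = 646917/(-3313) = 646917*(-1/3313) = -646917/3313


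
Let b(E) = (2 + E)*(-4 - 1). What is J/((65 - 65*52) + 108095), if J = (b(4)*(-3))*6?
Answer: 27/5239 ≈ 0.0051537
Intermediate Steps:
b(E) = -10 - 5*E (b(E) = (2 + E)*(-5) = -10 - 5*E)
J = 540 (J = ((-10 - 5*4)*(-3))*6 = ((-10 - 20)*(-3))*6 = -30*(-3)*6 = 90*6 = 540)
J/((65 - 65*52) + 108095) = 540/((65 - 65*52) + 108095) = 540/((65 - 3380) + 108095) = 540/(-3315 + 108095) = 540/104780 = 540*(1/104780) = 27/5239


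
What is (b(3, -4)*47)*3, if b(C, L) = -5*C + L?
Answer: -2679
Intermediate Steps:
b(C, L) = L - 5*C
(b(3, -4)*47)*3 = ((-4 - 5*3)*47)*3 = ((-4 - 15)*47)*3 = -19*47*3 = -893*3 = -2679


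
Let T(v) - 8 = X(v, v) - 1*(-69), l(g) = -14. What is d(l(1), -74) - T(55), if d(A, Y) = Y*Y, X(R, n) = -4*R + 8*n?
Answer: 5179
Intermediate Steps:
T(v) = 77 + 4*v (T(v) = 8 + ((-4*v + 8*v) - 1*(-69)) = 8 + (4*v + 69) = 8 + (69 + 4*v) = 77 + 4*v)
d(A, Y) = Y²
d(l(1), -74) - T(55) = (-74)² - (77 + 4*55) = 5476 - (77 + 220) = 5476 - 1*297 = 5476 - 297 = 5179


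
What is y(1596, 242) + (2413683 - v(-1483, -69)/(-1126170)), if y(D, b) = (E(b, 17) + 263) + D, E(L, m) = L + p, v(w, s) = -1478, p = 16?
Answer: 1360300742261/563085 ≈ 2.4158e+6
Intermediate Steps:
E(L, m) = 16 + L (E(L, m) = L + 16 = 16 + L)
y(D, b) = 279 + D + b (y(D, b) = ((16 + b) + 263) + D = (279 + b) + D = 279 + D + b)
y(1596, 242) + (2413683 - v(-1483, -69)/(-1126170)) = (279 + 1596 + 242) + (2413683 - (-1478)/(-1126170)) = 2117 + (2413683 - (-1478)*(-1)/1126170) = 2117 + (2413683 - 1*739/563085) = 2117 + (2413683 - 739/563085) = 2117 + 1359108691316/563085 = 1360300742261/563085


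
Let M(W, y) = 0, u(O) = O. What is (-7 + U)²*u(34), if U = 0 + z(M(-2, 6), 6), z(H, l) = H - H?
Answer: 1666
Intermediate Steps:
z(H, l) = 0
U = 0 (U = 0 + 0 = 0)
(-7 + U)²*u(34) = (-7 + 0)²*34 = (-7)²*34 = 49*34 = 1666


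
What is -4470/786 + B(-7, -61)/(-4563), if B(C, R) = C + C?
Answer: -3397601/597753 ≈ -5.6840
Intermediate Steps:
B(C, R) = 2*C
-4470/786 + B(-7, -61)/(-4563) = -4470/786 + (2*(-7))/(-4563) = -4470*1/786 - 14*(-1/4563) = -745/131 + 14/4563 = -3397601/597753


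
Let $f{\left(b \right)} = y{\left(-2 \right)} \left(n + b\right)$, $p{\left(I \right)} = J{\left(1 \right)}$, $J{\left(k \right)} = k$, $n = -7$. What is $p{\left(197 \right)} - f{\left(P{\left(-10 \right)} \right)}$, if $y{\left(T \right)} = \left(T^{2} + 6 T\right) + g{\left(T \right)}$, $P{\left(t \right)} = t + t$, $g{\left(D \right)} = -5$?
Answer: $-350$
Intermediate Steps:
$P{\left(t \right)} = 2 t$
$y{\left(T \right)} = -5 + T^{2} + 6 T$ ($y{\left(T \right)} = \left(T^{2} + 6 T\right) - 5 = -5 + T^{2} + 6 T$)
$p{\left(I \right)} = 1$
$f{\left(b \right)} = 91 - 13 b$ ($f{\left(b \right)} = \left(-5 + \left(-2\right)^{2} + 6 \left(-2\right)\right) \left(-7 + b\right) = \left(-5 + 4 - 12\right) \left(-7 + b\right) = - 13 \left(-7 + b\right) = 91 - 13 b$)
$p{\left(197 \right)} - f{\left(P{\left(-10 \right)} \right)} = 1 - \left(91 - 13 \cdot 2 \left(-10\right)\right) = 1 - \left(91 - -260\right) = 1 - \left(91 + 260\right) = 1 - 351 = -350$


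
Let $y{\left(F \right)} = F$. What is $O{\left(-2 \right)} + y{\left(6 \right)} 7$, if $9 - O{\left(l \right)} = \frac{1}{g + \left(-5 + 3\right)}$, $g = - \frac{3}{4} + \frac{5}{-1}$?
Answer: $\frac{1585}{31} \approx 51.129$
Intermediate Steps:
$g = - \frac{23}{4}$ ($g = \left(-3\right) \frac{1}{4} + 5 \left(-1\right) = - \frac{3}{4} - 5 = - \frac{23}{4} \approx -5.75$)
$O{\left(l \right)} = \frac{283}{31}$ ($O{\left(l \right)} = 9 - \frac{1}{- \frac{23}{4} + \left(-5 + 3\right)} = 9 - \frac{1}{- \frac{23}{4} - 2} = 9 - \frac{1}{- \frac{31}{4}} = 9 - - \frac{4}{31} = 9 + \frac{4}{31} = \frac{283}{31}$)
$O{\left(-2 \right)} + y{\left(6 \right)} 7 = \frac{283}{31} + 6 \cdot 7 = \frac{283}{31} + 42 = \frac{1585}{31}$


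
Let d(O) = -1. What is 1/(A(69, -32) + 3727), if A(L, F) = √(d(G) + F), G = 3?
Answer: 3727/13890562 - I*√33/13890562 ≈ 0.00026831 - 4.1356e-7*I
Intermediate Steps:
A(L, F) = √(-1 + F)
1/(A(69, -32) + 3727) = 1/(√(-1 - 32) + 3727) = 1/(√(-33) + 3727) = 1/(I*√33 + 3727) = 1/(3727 + I*√33)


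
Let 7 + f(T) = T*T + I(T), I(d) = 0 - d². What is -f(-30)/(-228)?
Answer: -7/228 ≈ -0.030702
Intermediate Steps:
I(d) = -d²
f(T) = -7 (f(T) = -7 + (T*T - T²) = -7 + (T² - T²) = -7 + 0 = -7)
-f(-30)/(-228) = -1*(-7)/(-228) = 7*(-1/228) = -7/228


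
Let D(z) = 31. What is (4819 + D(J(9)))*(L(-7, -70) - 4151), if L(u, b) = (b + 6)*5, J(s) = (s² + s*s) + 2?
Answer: -21684350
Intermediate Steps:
J(s) = 2 + 2*s² (J(s) = (s² + s²) + 2 = 2*s² + 2 = 2 + 2*s²)
L(u, b) = 30 + 5*b (L(u, b) = (6 + b)*5 = 30 + 5*b)
(4819 + D(J(9)))*(L(-7, -70) - 4151) = (4819 + 31)*((30 + 5*(-70)) - 4151) = 4850*((30 - 350) - 4151) = 4850*(-320 - 4151) = 4850*(-4471) = -21684350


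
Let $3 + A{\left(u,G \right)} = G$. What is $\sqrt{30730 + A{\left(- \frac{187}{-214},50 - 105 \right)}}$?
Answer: $12 \sqrt{213} \approx 175.13$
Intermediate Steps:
$A{\left(u,G \right)} = -3 + G$
$\sqrt{30730 + A{\left(- \frac{187}{-214},50 - 105 \right)}} = \sqrt{30730 + \left(-3 + \left(50 - 105\right)\right)} = \sqrt{30730 - 58} = \sqrt{30672} = 12 \sqrt{213}$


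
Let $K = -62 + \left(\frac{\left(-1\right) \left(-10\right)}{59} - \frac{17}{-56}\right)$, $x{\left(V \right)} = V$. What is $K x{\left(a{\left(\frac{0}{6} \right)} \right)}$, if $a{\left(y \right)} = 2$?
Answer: $- \frac{203285}{1652} \approx -123.05$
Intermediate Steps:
$K = - \frac{203285}{3304}$ ($K = -62 + \left(10 \cdot \frac{1}{59} - - \frac{17}{56}\right) = -62 + \left(\frac{10}{59} + \frac{17}{56}\right) = -62 + \frac{1563}{3304} = - \frac{203285}{3304} \approx -61.527$)
$K x{\left(a{\left(\frac{0}{6} \right)} \right)} = \left(- \frac{203285}{3304}\right) 2 = - \frac{203285}{1652}$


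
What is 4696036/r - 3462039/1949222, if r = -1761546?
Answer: -7626078818143/1716822108606 ≈ -4.4420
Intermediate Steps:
4696036/r - 3462039/1949222 = 4696036/(-1761546) - 3462039/1949222 = 4696036*(-1/1761546) - 3462039*1/1949222 = -2348018/880773 - 3462039/1949222 = -7626078818143/1716822108606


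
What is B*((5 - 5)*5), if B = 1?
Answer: 0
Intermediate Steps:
B*((5 - 5)*5) = 1*((5 - 5)*5) = 1*(0*5) = 1*0 = 0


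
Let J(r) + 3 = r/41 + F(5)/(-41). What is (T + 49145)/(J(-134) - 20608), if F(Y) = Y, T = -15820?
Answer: -273265/169038 ≈ -1.6166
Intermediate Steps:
J(r) = -128/41 + r/41 (J(r) = -3 + (r/41 + 5/(-41)) = -3 + (r*(1/41) + 5*(-1/41)) = -3 + (r/41 - 5/41) = -3 + (-5/41 + r/41) = -128/41 + r/41)
(T + 49145)/(J(-134) - 20608) = (-15820 + 49145)/((-128/41 + (1/41)*(-134)) - 20608) = 33325/((-128/41 - 134/41) - 20608) = 33325/(-262/41 - 20608) = 33325/(-845190/41) = 33325*(-41/845190) = -273265/169038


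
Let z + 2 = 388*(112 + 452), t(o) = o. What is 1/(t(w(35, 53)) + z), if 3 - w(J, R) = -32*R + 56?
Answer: 1/220473 ≈ 4.5357e-6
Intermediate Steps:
w(J, R) = -53 + 32*R (w(J, R) = 3 - (-32*R + 56) = 3 - (56 - 32*R) = 3 + (-56 + 32*R) = -53 + 32*R)
z = 218830 (z = -2 + 388*(112 + 452) = -2 + 388*564 = -2 + 218832 = 218830)
1/(t(w(35, 53)) + z) = 1/((-53 + 32*53) + 218830) = 1/((-53 + 1696) + 218830) = 1/(1643 + 218830) = 1/220473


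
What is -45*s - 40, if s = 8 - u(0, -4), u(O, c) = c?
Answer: -580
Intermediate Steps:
s = 12 (s = 8 - 1*(-4) = 8 + 4 = 12)
-45*s - 40 = -45*12 - 40 = -540 - 40 = -580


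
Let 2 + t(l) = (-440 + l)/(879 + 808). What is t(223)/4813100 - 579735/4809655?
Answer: -134494039344303/1115798693160100 ≈ -0.12054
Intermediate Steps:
t(l) = -3814/1687 + l/1687 (t(l) = -2 + (-440 + l)/(879 + 808) = -2 + (-440 + l)/1687 = -2 + (-440 + l)*(1/1687) = -2 + (-440/1687 + l/1687) = -3814/1687 + l/1687)
t(223)/4813100 - 579735/4809655 = (-3814/1687 + (1/1687)*223)/4813100 - 579735/4809655 = (-3814/1687 + 223/1687)*(1/4813100) - 579735*1/4809655 = -513/241*1/4813100 - 115947/961931 = -513/1159957100 - 115947/961931 = -134494039344303/1115798693160100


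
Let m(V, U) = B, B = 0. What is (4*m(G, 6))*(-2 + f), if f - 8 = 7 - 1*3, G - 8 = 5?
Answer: 0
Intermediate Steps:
G = 13 (G = 8 + 5 = 13)
f = 12 (f = 8 + (7 - 1*3) = 8 + (7 - 3) = 8 + 4 = 12)
m(V, U) = 0
(4*m(G, 6))*(-2 + f) = (4*0)*(-2 + 12) = 0*10 = 0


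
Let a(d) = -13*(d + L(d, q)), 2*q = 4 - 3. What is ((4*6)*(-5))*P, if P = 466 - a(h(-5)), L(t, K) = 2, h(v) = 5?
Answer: -66840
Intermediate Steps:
q = ½ (q = (4 - 3)/2 = (½)*1 = ½ ≈ 0.50000)
a(d) = -26 - 13*d (a(d) = -13*(d + 2) = -13*(2 + d) = -26 - 13*d)
P = 557 (P = 466 - (-26 - 13*5) = 466 - (-26 - 65) = 466 - 1*(-91) = 466 + 91 = 557)
((4*6)*(-5))*P = ((4*6)*(-5))*557 = (24*(-5))*557 = -120*557 = -66840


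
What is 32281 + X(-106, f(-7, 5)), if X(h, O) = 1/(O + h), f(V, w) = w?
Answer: 3260380/101 ≈ 32281.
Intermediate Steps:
32281 + X(-106, f(-7, 5)) = 32281 + 1/(5 - 106) = 32281 + 1/(-101) = 32281 - 1/101 = 3260380/101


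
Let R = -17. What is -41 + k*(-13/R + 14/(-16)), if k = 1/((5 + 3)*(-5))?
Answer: -44605/1088 ≈ -40.997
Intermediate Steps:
k = -1/40 (k = 1/(8*(-5)) = 1/(-40) = -1/40 ≈ -0.025000)
-41 + k*(-13/R + 14/(-16)) = -41 - (-13/(-17) + 14/(-16))/40 = -41 - (-13*(-1/17) + 14*(-1/16))/40 = -41 - (13/17 - 7/8)/40 = -41 - 1/40*(-15/136) = -41 + 3/1088 = -44605/1088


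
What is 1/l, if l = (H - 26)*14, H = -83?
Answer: -1/1526 ≈ -0.00065531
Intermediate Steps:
l = -1526 (l = (-83 - 26)*14 = -109*14 = -1526)
1/l = 1/(-1526) = -1/1526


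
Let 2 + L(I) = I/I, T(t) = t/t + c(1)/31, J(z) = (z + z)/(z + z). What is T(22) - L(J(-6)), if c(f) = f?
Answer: 63/31 ≈ 2.0323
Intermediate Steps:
J(z) = 1 (J(z) = (2*z)/((2*z)) = (2*z)*(1/(2*z)) = 1)
T(t) = 32/31 (T(t) = t/t + 1/31 = 1 + 1*(1/31) = 1 + 1/31 = 32/31)
L(I) = -1 (L(I) = -2 + I/I = -2 + 1 = -1)
T(22) - L(J(-6)) = 32/31 - 1*(-1) = 32/31 + 1 = 63/31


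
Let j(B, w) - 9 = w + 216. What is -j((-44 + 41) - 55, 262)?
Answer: -487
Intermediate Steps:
j(B, w) = 225 + w (j(B, w) = 9 + (w + 216) = 9 + (216 + w) = 225 + w)
-j((-44 + 41) - 55, 262) = -(225 + 262) = -1*487 = -487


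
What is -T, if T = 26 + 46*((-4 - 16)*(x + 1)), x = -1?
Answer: -26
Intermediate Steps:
T = 26 (T = 26 + 46*((-4 - 16)*(-1 + 1)) = 26 + 46*(-20*0) = 26 + 46*0 = 26 + 0 = 26)
-T = -1*26 = -26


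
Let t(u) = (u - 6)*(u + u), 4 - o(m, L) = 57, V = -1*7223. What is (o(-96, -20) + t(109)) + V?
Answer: 15178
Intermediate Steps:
V = -7223
o(m, L) = -53 (o(m, L) = 4 - 1*57 = 4 - 57 = -53)
t(u) = 2*u*(-6 + u) (t(u) = (-6 + u)*(2*u) = 2*u*(-6 + u))
(o(-96, -20) + t(109)) + V = (-53 + 2*109*(-6 + 109)) - 7223 = (-53 + 2*109*103) - 7223 = (-53 + 22454) - 7223 = 22401 - 7223 = 15178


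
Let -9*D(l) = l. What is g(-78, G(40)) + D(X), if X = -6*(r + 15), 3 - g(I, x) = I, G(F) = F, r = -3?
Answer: 89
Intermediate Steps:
g(I, x) = 3 - I
X = -72 (X = -6*(-3 + 15) = -6*12 = -72)
D(l) = -l/9
g(-78, G(40)) + D(X) = (3 - 1*(-78)) - 1/9*(-72) = (3 + 78) + 8 = 81 + 8 = 89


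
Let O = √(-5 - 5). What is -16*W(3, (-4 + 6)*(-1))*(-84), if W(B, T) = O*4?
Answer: 5376*I*√10 ≈ 17000.0*I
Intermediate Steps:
O = I*√10 (O = √(-10) = I*√10 ≈ 3.1623*I)
W(B, T) = 4*I*√10 (W(B, T) = (I*√10)*4 = 4*I*√10)
-16*W(3, (-4 + 6)*(-1))*(-84) = -64*I*√10*(-84) = 5376*I*√10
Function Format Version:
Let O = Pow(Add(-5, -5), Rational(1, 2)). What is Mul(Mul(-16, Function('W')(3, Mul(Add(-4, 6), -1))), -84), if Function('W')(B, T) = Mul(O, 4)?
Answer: Mul(5376, I, Pow(10, Rational(1, 2))) ≈ Mul(17000., I)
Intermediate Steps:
O = Mul(I, Pow(10, Rational(1, 2))) (O = Pow(-10, Rational(1, 2)) = Mul(I, Pow(10, Rational(1, 2))) ≈ Mul(3.1623, I))
Function('W')(B, T) = Mul(4, I, Pow(10, Rational(1, 2))) (Function('W')(B, T) = Mul(Mul(I, Pow(10, Rational(1, 2))), 4) = Mul(4, I, Pow(10, Rational(1, 2))))
Mul(Mul(-16, Function('W')(3, Mul(Add(-4, 6), -1))), -84) = Mul(Mul(-16, Mul(4, I, Pow(10, Rational(1, 2)))), -84) = Mul(Mul(-64, I, Pow(10, Rational(1, 2))), -84) = Mul(5376, I, Pow(10, Rational(1, 2)))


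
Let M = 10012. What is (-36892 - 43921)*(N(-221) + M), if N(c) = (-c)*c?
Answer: 3137887977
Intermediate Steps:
N(c) = -c²
(-36892 - 43921)*(N(-221) + M) = (-36892 - 43921)*(-1*(-221)² + 10012) = -80813*(-1*48841 + 10012) = -80813*(-48841 + 10012) = -80813*(-38829) = 3137887977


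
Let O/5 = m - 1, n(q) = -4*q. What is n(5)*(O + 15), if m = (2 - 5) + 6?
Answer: -500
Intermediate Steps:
m = 3 (m = -3 + 6 = 3)
O = 10 (O = 5*(3 - 1) = 5*2 = 10)
n(5)*(O + 15) = (-4*5)*(10 + 15) = -20*25 = -500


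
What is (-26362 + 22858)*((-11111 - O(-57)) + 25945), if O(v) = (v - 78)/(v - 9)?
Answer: -571682856/11 ≈ -5.1971e+7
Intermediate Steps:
O(v) = (-78 + v)/(-9 + v)
(-26362 + 22858)*((-11111 - O(-57)) + 25945) = (-26362 + 22858)*((-11111 - (-78 - 57)/(-9 - 57)) + 25945) = -3504*((-11111 - (-135)/(-66)) + 25945) = -3504*((-11111 - (-1)*(-135)/66) + 25945) = -3504*((-11111 - 1*45/22) + 25945) = -3504*((-11111 - 45/22) + 25945) = -3504*(-244487/22 + 25945) = -3504*326303/22 = -571682856/11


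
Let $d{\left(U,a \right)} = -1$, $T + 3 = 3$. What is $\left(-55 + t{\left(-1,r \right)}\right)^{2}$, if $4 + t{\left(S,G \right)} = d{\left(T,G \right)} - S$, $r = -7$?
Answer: $3481$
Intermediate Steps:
$T = 0$ ($T = -3 + 3 = 0$)
$t{\left(S,G \right)} = -5 - S$ ($t{\left(S,G \right)} = -4 - \left(1 + S\right) = -5 - S$)
$\left(-55 + t{\left(-1,r \right)}\right)^{2} = \left(-55 - 4\right)^{2} = \left(-59\right)^{2} = 3481$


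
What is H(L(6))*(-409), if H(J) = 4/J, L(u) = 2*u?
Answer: -409/3 ≈ -136.33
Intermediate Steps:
H(L(6))*(-409) = (4/((2*6)))*(-409) = (4/12)*(-409) = (4*(1/12))*(-409) = (⅓)*(-409) = -409/3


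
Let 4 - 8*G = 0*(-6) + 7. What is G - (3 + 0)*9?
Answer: -219/8 ≈ -27.375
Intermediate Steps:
G = -3/8 (G = ½ - (0*(-6) + 7)/8 = ½ - (0 + 7)/8 = ½ - ⅛*7 = ½ - 7/8 = -3/8 ≈ -0.37500)
G - (3 + 0)*9 = -3/8 - (3 + 0)*9 = -3/8 - 3*9 = -3/8 - 1*27 = -3/8 - 27 = -219/8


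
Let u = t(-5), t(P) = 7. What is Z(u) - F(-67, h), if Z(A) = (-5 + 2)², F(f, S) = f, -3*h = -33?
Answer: 76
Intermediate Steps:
h = 11 (h = -⅓*(-33) = 11)
u = 7
Z(A) = 9 (Z(A) = (-3)² = 9)
Z(u) - F(-67, h) = 9 - 1*(-67) = 9 + 67 = 76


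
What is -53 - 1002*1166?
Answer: -1168385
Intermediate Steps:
-53 - 1002*1166 = -53 - 1168332 = -1168385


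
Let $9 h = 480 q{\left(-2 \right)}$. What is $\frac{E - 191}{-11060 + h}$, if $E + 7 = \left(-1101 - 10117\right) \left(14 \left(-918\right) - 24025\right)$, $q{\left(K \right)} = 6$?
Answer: $- \frac{103421497}{2685} \approx -38518.0$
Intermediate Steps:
$h = 320$ ($h = \frac{480 \cdot 6}{9} = \frac{1}{9} \cdot 2880 = 320$)
$E = 413686179$ ($E = -7 + \left(-1101 - 10117\right) \left(14 \left(-918\right) - 24025\right) = -7 - 11218 \left(-12852 - 24025\right) = -7 - -413686186 = -7 + 413686186 = 413686179$)
$\frac{E - 191}{-11060 + h} = \frac{413686179 - 191}{-11060 + 320} = \frac{413685988}{-10740} = 413685988 \left(- \frac{1}{10740}\right) = - \frac{103421497}{2685}$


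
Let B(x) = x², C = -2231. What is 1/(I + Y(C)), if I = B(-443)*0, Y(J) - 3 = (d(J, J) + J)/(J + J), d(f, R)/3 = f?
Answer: ⅕ ≈ 0.20000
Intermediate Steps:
d(f, R) = 3*f
Y(J) = 5 (Y(J) = 3 + (3*J + J)/(J + J) = 3 + (4*J)/((2*J)) = 3 + (4*J)*(1/(2*J)) = 3 + 2 = 5)
I = 0 (I = (-443)²*0 = 196249*0 = 0)
1/(I + Y(C)) = 1/(0 + 5) = 1/5 = ⅕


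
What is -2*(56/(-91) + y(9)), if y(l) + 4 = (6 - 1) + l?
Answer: -244/13 ≈ -18.769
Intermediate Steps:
y(l) = 1 + l (y(l) = -4 + ((6 - 1) + l) = -4 + (5 + l) = 1 + l)
-2*(56/(-91) + y(9)) = -2*(56/(-91) + (1 + 9)) = -2*(56*(-1/91) + 10) = -2*(-8/13 + 10) = -2*122/13 = -244/13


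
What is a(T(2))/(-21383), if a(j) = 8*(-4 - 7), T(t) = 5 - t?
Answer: 88/21383 ≈ 0.0041154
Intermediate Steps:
a(j) = -88 (a(j) = 8*(-11) = -88)
a(T(2))/(-21383) = -88/(-21383) = -88*(-1/21383) = 88/21383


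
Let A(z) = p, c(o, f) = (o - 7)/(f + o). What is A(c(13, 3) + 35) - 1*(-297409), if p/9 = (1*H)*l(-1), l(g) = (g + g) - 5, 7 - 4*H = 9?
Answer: 594881/2 ≈ 2.9744e+5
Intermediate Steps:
H = -½ (H = 7/4 - ¼*9 = 7/4 - 9/4 = -½ ≈ -0.50000)
l(g) = -5 + 2*g (l(g) = 2*g - 5 = -5 + 2*g)
c(o, f) = (-7 + o)/(f + o)
p = 63/2 (p = 9*((1*(-½))*(-5 + 2*(-1))) = 9*(-(-5 - 2)/2) = 9*(-½*(-7)) = 9*(7/2) = 63/2 ≈ 31.500)
A(z) = 63/2
A(c(13, 3) + 35) - 1*(-297409) = 63/2 - 1*(-297409) = 63/2 + 297409 = 594881/2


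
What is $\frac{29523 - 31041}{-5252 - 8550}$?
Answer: $\frac{759}{6901} \approx 0.10998$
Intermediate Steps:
$\frac{29523 - 31041}{-5252 - 8550} = - \frac{1518}{-13802} = \left(-1518\right) \left(- \frac{1}{13802}\right) = \frac{759}{6901}$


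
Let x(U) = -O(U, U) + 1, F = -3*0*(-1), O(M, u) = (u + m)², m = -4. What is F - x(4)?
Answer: -1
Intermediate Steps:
O(M, u) = (-4 + u)² (O(M, u) = (u - 4)² = (-4 + u)²)
F = 0 (F = 0*(-1) = 0)
x(U) = 1 - (-4 + U)² (x(U) = -(-4 + U)² + 1 = 1 - (-4 + U)²)
F - x(4) = 0 - (1 - (-4 + 4)²) = 0 - (1 - 1*0²) = 0 - (1 - 1*0) = 0 - (1 + 0) = 0 - 1*1 = 0 - 1 = -1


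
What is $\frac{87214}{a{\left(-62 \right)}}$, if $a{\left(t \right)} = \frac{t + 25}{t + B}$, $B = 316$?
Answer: $- \frac{22152356}{37} \approx -5.9871 \cdot 10^{5}$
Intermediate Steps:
$a{\left(t \right)} = \frac{25 + t}{316 + t}$ ($a{\left(t \right)} = \frac{t + 25}{t + 316} = \frac{25 + t}{316 + t}$)
$\frac{87214}{a{\left(-62 \right)}} = \frac{87214}{\frac{1}{316 - 62} \left(25 - 62\right)} = \frac{87214}{\frac{1}{254} \left(-37\right)} = \frac{87214}{- \frac{37}{254}} = 87214 \left(- \frac{254}{37}\right) = - \frac{22152356}{37}$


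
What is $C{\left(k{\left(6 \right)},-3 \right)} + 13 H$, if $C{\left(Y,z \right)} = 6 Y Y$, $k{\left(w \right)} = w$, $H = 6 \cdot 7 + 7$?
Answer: $853$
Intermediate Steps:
$H = 49$ ($H = 42 + 7 = 49$)
$C{\left(Y,z \right)} = 6 Y^{2}$
$C{\left(k{\left(6 \right)},-3 \right)} + 13 H = 6 \cdot 6^{2} + 13 \cdot 49 = 6 \cdot 36 + 637 = 216 + 637 = 853$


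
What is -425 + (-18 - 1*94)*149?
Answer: -17113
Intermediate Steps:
-425 + (-18 - 1*94)*149 = -425 + (-18 - 94)*149 = -425 - 112*149 = -425 - 16688 = -17113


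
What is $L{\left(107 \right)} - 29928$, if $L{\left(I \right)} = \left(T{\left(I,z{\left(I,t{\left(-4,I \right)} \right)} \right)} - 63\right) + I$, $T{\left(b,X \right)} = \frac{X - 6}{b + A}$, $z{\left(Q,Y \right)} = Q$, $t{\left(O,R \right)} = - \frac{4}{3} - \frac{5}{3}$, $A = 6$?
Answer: $- \frac{3376791}{113} \approx -29883.0$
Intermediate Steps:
$t{\left(O,R \right)} = -3$ ($t{\left(O,R \right)} = \left(-4\right) \frac{1}{3} - \frac{5}{3} = - \frac{4}{3} - \frac{5}{3} = -3$)
$T{\left(b,X \right)} = \frac{-6 + X}{6 + b}$ ($T{\left(b,X \right)} = \frac{X - 6}{b + 6} = \frac{-6 + X}{6 + b}$)
$L{\left(I \right)} = -63 + I + \frac{-6 + I}{6 + I}$ ($L{\left(I \right)} = \left(\frac{-6 + I}{6 + I} - 63\right) + I = \left(-63 + \frac{-6 + I}{6 + I}\right) + I = -63 + I + \frac{-6 + I}{6 + I}$)
$L{\left(107 \right)} - 29928 = \frac{-384 + 107^{2} - 5992}{6 + 107} - 29928 = \frac{-384 + 11449 - 5992}{113} - 29928 = \frac{1}{113} \cdot 5073 - 29928 = \frac{5073}{113} - 29928 = - \frac{3376791}{113}$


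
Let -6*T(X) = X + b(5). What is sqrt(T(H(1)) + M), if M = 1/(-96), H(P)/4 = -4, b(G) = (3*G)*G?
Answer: 3*I*sqrt(70)/8 ≈ 3.1375*I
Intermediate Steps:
b(G) = 3*G**2
H(P) = -16 (H(P) = 4*(-4) = -16)
T(X) = -25/2 - X/6 (T(X) = -(X + 3*5**2)/6 = -(X + 3*25)/6 = -(X + 75)/6 = -(75 + X)/6 = -25/2 - X/6)
M = -1/96 ≈ -0.010417
sqrt(T(H(1)) + M) = sqrt((-25/2 - 1/6*(-16)) - 1/96) = sqrt((-25/2 + 8/3) - 1/96) = sqrt(-59/6 - 1/96) = sqrt(-315/32) = 3*I*sqrt(70)/8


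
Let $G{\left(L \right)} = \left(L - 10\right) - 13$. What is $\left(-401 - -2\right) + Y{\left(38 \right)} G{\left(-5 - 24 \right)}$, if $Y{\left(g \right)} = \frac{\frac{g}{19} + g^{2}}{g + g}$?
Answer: $- \frac{26379}{19} \approx -1388.4$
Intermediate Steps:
$G{\left(L \right)} = -23 + L$ ($G{\left(L \right)} = \left(-10 + L\right) - 13 = -23 + L$)
$Y{\left(g \right)} = \frac{g^{2} + \frac{g}{19}}{2 g}$ ($Y{\left(g \right)} = \frac{g \frac{1}{19} + g^{2}}{2 g} = \left(\frac{g}{19} + g^{2}\right) \frac{1}{2 g} = \left(g^{2} + \frac{g}{19}\right) \frac{1}{2 g} = \frac{g^{2} + \frac{g}{19}}{2 g}$)
$\left(-401 - -2\right) + Y{\left(38 \right)} G{\left(-5 - 24 \right)} = \left(-401 - -2\right) + \left(\frac{1}{38} + \frac{1}{2} \cdot 38\right) \left(-23 - 29\right) = \left(-401 + 2\right) + \left(\frac{1}{38} + 19\right) \left(-23 - 29\right) = -399 + \frac{723 \left(-23 - 29\right)}{38} = -399 + \frac{723}{38} \left(-52\right) = -399 - \frac{18798}{19} = - \frac{26379}{19}$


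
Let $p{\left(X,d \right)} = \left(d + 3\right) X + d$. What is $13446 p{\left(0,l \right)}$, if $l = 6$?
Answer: $80676$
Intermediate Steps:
$p{\left(X,d \right)} = d + X \left(3 + d\right)$ ($p{\left(X,d \right)} = \left(3 + d\right) X + d = X \left(3 + d\right) + d = d + X \left(3 + d\right)$)
$13446 p{\left(0,l \right)} = 13446 \left(6 + 3 \cdot 0 + 0 \cdot 6\right) = 13446 \left(6 + 0 + 0\right) = 13446 \cdot 6 = 80676$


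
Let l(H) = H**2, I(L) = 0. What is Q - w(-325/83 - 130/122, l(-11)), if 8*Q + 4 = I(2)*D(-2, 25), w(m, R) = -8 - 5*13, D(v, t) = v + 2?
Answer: 145/2 ≈ 72.500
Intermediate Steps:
D(v, t) = 2 + v
w(m, R) = -73 (w(m, R) = -8 - 65 = -73)
Q = -1/2 (Q = -1/2 + (0*(2 - 2))/8 = -1/2 + (0*0)/8 = -1/2 + (1/8)*0 = -1/2 + 0 = -1/2 ≈ -0.50000)
Q - w(-325/83 - 130/122, l(-11)) = -1/2 - 1*(-73) = -1/2 + 73 = 145/2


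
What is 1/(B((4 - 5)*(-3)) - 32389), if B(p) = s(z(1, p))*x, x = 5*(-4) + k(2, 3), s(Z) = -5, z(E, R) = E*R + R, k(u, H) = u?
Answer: -1/32299 ≈ -3.0961e-5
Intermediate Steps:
z(E, R) = R + E*R
x = -18 (x = 5*(-4) + 2 = -20 + 2 = -18)
B(p) = 90 (B(p) = -5*(-18) = 90)
1/(B((4 - 5)*(-3)) - 32389) = 1/(90 - 32389) = 1/(-32299) = -1/32299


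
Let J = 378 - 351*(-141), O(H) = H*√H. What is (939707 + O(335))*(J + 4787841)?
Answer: 4546029950970 + 1620632850*√335 ≈ 4.5757e+12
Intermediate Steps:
O(H) = H^(3/2)
J = 49869 (J = 378 + 49491 = 49869)
(939707 + O(335))*(J + 4787841) = (939707 + 335^(3/2))*(49869 + 4787841) = (939707 + 335*√335)*4837710 = 4546029950970 + 1620632850*√335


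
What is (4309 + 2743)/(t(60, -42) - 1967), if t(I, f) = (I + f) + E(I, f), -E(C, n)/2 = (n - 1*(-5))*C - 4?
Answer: 7052/2499 ≈ 2.8219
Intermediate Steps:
E(C, n) = 8 - 2*C*(5 + n) (E(C, n) = -2*((n - 1*(-5))*C - 4) = -2*((n + 5)*C - 4) = -2*((5 + n)*C - 4) = -2*(C*(5 + n) - 4) = -2*(-4 + C*(5 + n)) = 8 - 2*C*(5 + n))
t(I, f) = 8 + f - 9*I - 2*I*f (t(I, f) = (I + f) + (8 - 10*I - 2*I*f) = 8 + f - 9*I - 2*I*f)
(4309 + 2743)/(t(60, -42) - 1967) = (4309 + 2743)/((8 - 42 - 9*60 - 2*60*(-42)) - 1967) = 7052/((8 - 42 - 540 + 5040) - 1967) = 7052/(4466 - 1967) = 7052/2499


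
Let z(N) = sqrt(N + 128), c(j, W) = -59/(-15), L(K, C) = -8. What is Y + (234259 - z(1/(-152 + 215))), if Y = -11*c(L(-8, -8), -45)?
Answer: 3513236/15 - sqrt(56455)/21 ≈ 2.3420e+5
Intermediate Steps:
c(j, W) = 59/15 (c(j, W) = -59*(-1/15) = 59/15)
z(N) = sqrt(128 + N)
Y = -649/15 (Y = -11*59/15 = -649/15 ≈ -43.267)
Y + (234259 - z(1/(-152 + 215))) = -649/15 + (234259 - sqrt(128 + 1/(-152 + 215))) = -649/15 + (234259 - sqrt(128 + 1/63)) = -649/15 + (234259 - sqrt(8065/63)) = -649/15 + (234259 - sqrt(56455)/21) = 3513236/15 - sqrt(56455)/21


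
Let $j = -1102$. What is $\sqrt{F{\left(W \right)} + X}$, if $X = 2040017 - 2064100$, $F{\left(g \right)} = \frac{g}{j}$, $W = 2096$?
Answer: $\frac{i \sqrt{7312200331}}{551} \approx 155.19 i$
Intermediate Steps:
$F{\left(g \right)} = - \frac{g}{1102}$ ($F{\left(g \right)} = \frac{g}{-1102} = g \left(- \frac{1}{1102}\right) = - \frac{g}{1102}$)
$X = -24083$
$\sqrt{F{\left(W \right)} + X} = \sqrt{\left(- \frac{1}{1102}\right) 2096 - 24083} = \sqrt{- \frac{1048}{551} - 24083} = \sqrt{- \frac{13270781}{551}} = \frac{i \sqrt{7312200331}}{551}$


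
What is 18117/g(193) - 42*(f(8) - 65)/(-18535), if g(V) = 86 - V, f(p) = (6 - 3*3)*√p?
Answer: -67218141/396649 - 252*√2/18535 ≈ -169.48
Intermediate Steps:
f(p) = -3*√p (f(p) = (6 - 1*9)*√p = (6 - 9)*√p = -3*√p)
18117/g(193) - 42*(f(8) - 65)/(-18535) = 18117/(86 - 1*193) - 42*(-6*√2 - 65)/(-18535) = 18117/(86 - 193) - 42*(-6*√2 - 65)*(-1/18535) = 18117/(-107) - 42*(-6*√2 - 65)*(-1/18535) = 18117*(-1/107) - 42*(-65 - 6*√2)*(-1/18535) = -18117/107 + (2730 + 252*√2)*(-1/18535) = -18117/107 + (-546/3707 - 252*√2/18535) = -67218141/396649 - 252*√2/18535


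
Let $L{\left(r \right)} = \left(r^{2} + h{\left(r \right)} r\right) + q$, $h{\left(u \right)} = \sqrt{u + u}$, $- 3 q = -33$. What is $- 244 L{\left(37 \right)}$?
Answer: $-336720 - 9028 \sqrt{74} \approx -4.1438 \cdot 10^{5}$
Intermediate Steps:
$q = 11$ ($q = \left(- \frac{1}{3}\right) \left(-33\right) = 11$)
$h{\left(u \right)} = \sqrt{2} \sqrt{u}$ ($h{\left(u \right)} = \sqrt{2 u} = \sqrt{2} \sqrt{u}$)
$L{\left(r \right)} = 11 + r^{2} + \sqrt{2} r^{\frac{3}{2}}$ ($L{\left(r \right)} = \left(r^{2} + \sqrt{2} \sqrt{r} r\right) + 11 = \left(r^{2} + \sqrt{2} r^{\frac{3}{2}}\right) + 11 = 11 + r^{2} + \sqrt{2} r^{\frac{3}{2}}$)
$- 244 L{\left(37 \right)} = - 244 \left(11 + 37^{2} + \sqrt{2} \cdot 37^{\frac{3}{2}}\right) = - 244 \left(11 + 1369 + \sqrt{2} \cdot 37 \sqrt{37}\right) = - 244 \left(11 + 1369 + 37 \sqrt{74}\right) = - 244 \left(1380 + 37 \sqrt{74}\right) = -336720 - 9028 \sqrt{74}$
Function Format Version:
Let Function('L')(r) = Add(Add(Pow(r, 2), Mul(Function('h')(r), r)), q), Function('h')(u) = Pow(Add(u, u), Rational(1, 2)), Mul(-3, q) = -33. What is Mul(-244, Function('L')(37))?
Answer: Add(-336720, Mul(-9028, Pow(74, Rational(1, 2)))) ≈ -4.1438e+5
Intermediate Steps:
q = 11 (q = Mul(Rational(-1, 3), -33) = 11)
Function('h')(u) = Mul(Pow(2, Rational(1, 2)), Pow(u, Rational(1, 2))) (Function('h')(u) = Pow(Mul(2, u), Rational(1, 2)) = Mul(Pow(2, Rational(1, 2)), Pow(u, Rational(1, 2))))
Function('L')(r) = Add(11, Pow(r, 2), Mul(Pow(2, Rational(1, 2)), Pow(r, Rational(3, 2)))) (Function('L')(r) = Add(Add(Pow(r, 2), Mul(Mul(Pow(2, Rational(1, 2)), Pow(r, Rational(1, 2))), r)), 11) = Add(Add(Pow(r, 2), Mul(Pow(2, Rational(1, 2)), Pow(r, Rational(3, 2)))), 11) = Add(11, Pow(r, 2), Mul(Pow(2, Rational(1, 2)), Pow(r, Rational(3, 2)))))
Mul(-244, Function('L')(37)) = Mul(-244, Add(11, Pow(37, 2), Mul(Pow(2, Rational(1, 2)), Pow(37, Rational(3, 2))))) = Mul(-244, Add(11, 1369, Mul(Pow(2, Rational(1, 2)), Mul(37, Pow(37, Rational(1, 2)))))) = Mul(-244, Add(11, 1369, Mul(37, Pow(74, Rational(1, 2))))) = Mul(-244, Add(1380, Mul(37, Pow(74, Rational(1, 2))))) = Add(-336720, Mul(-9028, Pow(74, Rational(1, 2))))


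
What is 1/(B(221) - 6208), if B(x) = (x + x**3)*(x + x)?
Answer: 1/4770978036 ≈ 2.0960e-10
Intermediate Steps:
B(x) = 2*x*(x + x**3) (B(x) = (x + x**3)*(2*x) = 2*x*(x + x**3))
1/(B(221) - 6208) = 1/(2*221**2*(1 + 221**2) - 6208) = 1/(2*48841*(1 + 48841) - 6208) = 1/(2*48841*48842 - 6208) = 1/(4770984244 - 6208) = 1/4770978036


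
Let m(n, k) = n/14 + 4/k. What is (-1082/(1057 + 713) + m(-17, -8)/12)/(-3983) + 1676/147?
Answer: 281329652/24674685 ≈ 11.402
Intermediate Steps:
m(n, k) = 4/k + n/14 (m(n, k) = n*(1/14) + 4/k = n/14 + 4/k = 4/k + n/14)
(-1082/(1057 + 713) + m(-17, -8)/12)/(-3983) + 1676/147 = (-1082/(1057 + 713) + (4/(-8) + (1/14)*(-17))/12)/(-3983) + 1676/147 = (-1082/1770 + (4*(-1/8) - 17/14)*(1/12))*(-1/3983) + 1676*(1/147) = (-1082*1/1770 + (-1/2 - 17/14)*(1/12))*(-1/3983) + 1676/147 = (-541/885 - 12/7*1/12)*(-1/3983) + 1676/147 = (-541/885 - 1/7)*(-1/3983) + 1676/147 = -4672/6195*(-1/3983) + 1676/147 = 4672/24674685 + 1676/147 = 281329652/24674685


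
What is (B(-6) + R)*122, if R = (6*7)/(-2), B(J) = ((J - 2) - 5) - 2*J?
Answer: -2684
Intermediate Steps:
B(J) = -7 - J (B(J) = ((-2 + J) - 5) - 2*J = (-7 + J) - 2*J = -7 - J)
R = -21 (R = 42*(-1/2) = -21)
(B(-6) + R)*122 = ((-7 - 1*(-6)) - 21)*122 = ((-7 + 6) - 21)*122 = (-1 - 21)*122 = -22*122 = -2684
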